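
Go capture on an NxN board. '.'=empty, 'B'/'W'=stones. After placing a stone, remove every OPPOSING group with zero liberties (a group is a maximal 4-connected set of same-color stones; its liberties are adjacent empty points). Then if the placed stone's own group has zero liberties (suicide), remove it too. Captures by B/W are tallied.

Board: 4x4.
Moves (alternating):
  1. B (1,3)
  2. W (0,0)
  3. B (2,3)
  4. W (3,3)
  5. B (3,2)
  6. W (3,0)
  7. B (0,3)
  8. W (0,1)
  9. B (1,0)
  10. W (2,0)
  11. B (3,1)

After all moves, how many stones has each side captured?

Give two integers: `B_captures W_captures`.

Move 1: B@(1,3) -> caps B=0 W=0
Move 2: W@(0,0) -> caps B=0 W=0
Move 3: B@(2,3) -> caps B=0 W=0
Move 4: W@(3,3) -> caps B=0 W=0
Move 5: B@(3,2) -> caps B=1 W=0
Move 6: W@(3,0) -> caps B=1 W=0
Move 7: B@(0,3) -> caps B=1 W=0
Move 8: W@(0,1) -> caps B=1 W=0
Move 9: B@(1,0) -> caps B=1 W=0
Move 10: W@(2,0) -> caps B=1 W=0
Move 11: B@(3,1) -> caps B=1 W=0

Answer: 1 0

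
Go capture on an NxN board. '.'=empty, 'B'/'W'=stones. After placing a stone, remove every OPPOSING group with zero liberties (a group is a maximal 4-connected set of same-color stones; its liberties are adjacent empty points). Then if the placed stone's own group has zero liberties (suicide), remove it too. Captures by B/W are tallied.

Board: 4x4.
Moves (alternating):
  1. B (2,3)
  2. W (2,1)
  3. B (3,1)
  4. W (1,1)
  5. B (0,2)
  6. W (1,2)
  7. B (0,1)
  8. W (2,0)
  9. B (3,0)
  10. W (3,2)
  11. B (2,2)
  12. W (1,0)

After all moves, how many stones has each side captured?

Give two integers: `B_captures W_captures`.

Move 1: B@(2,3) -> caps B=0 W=0
Move 2: W@(2,1) -> caps B=0 W=0
Move 3: B@(3,1) -> caps B=0 W=0
Move 4: W@(1,1) -> caps B=0 W=0
Move 5: B@(0,2) -> caps B=0 W=0
Move 6: W@(1,2) -> caps B=0 W=0
Move 7: B@(0,1) -> caps B=0 W=0
Move 8: W@(2,0) -> caps B=0 W=0
Move 9: B@(3,0) -> caps B=0 W=0
Move 10: W@(3,2) -> caps B=0 W=2
Move 11: B@(2,2) -> caps B=0 W=2
Move 12: W@(1,0) -> caps B=0 W=2

Answer: 0 2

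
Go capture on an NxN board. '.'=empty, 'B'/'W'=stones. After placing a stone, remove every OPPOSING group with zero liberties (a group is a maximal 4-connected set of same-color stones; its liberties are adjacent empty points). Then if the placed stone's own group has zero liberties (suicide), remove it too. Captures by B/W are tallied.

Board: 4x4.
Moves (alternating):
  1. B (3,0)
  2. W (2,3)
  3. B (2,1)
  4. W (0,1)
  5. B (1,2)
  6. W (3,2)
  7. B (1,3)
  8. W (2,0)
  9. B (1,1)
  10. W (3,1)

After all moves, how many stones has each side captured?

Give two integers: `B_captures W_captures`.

Answer: 0 1

Derivation:
Move 1: B@(3,0) -> caps B=0 W=0
Move 2: W@(2,3) -> caps B=0 W=0
Move 3: B@(2,1) -> caps B=0 W=0
Move 4: W@(0,1) -> caps B=0 W=0
Move 5: B@(1,2) -> caps B=0 W=0
Move 6: W@(3,2) -> caps B=0 W=0
Move 7: B@(1,3) -> caps B=0 W=0
Move 8: W@(2,0) -> caps B=0 W=0
Move 9: B@(1,1) -> caps B=0 W=0
Move 10: W@(3,1) -> caps B=0 W=1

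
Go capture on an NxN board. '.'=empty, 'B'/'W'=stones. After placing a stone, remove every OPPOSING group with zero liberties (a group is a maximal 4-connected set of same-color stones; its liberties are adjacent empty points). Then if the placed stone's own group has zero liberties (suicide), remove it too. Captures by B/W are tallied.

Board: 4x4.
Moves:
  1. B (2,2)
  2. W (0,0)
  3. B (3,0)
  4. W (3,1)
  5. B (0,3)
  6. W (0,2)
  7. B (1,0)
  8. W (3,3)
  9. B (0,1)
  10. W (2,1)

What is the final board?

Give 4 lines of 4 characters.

Move 1: B@(2,2) -> caps B=0 W=0
Move 2: W@(0,0) -> caps B=0 W=0
Move 3: B@(3,0) -> caps B=0 W=0
Move 4: W@(3,1) -> caps B=0 W=0
Move 5: B@(0,3) -> caps B=0 W=0
Move 6: W@(0,2) -> caps B=0 W=0
Move 7: B@(1,0) -> caps B=0 W=0
Move 8: W@(3,3) -> caps B=0 W=0
Move 9: B@(0,1) -> caps B=1 W=0
Move 10: W@(2,1) -> caps B=1 W=0

Answer: .BWB
B...
.WB.
BW.W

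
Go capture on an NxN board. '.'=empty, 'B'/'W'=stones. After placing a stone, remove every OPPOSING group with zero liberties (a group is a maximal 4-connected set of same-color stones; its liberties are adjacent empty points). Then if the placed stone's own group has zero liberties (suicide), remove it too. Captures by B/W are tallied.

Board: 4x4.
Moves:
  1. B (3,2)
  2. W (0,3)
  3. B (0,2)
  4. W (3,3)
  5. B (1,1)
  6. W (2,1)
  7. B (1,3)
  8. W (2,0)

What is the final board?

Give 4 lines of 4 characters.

Move 1: B@(3,2) -> caps B=0 W=0
Move 2: W@(0,3) -> caps B=0 W=0
Move 3: B@(0,2) -> caps B=0 W=0
Move 4: W@(3,3) -> caps B=0 W=0
Move 5: B@(1,1) -> caps B=0 W=0
Move 6: W@(2,1) -> caps B=0 W=0
Move 7: B@(1,3) -> caps B=1 W=0
Move 8: W@(2,0) -> caps B=1 W=0

Answer: ..B.
.B.B
WW..
..BW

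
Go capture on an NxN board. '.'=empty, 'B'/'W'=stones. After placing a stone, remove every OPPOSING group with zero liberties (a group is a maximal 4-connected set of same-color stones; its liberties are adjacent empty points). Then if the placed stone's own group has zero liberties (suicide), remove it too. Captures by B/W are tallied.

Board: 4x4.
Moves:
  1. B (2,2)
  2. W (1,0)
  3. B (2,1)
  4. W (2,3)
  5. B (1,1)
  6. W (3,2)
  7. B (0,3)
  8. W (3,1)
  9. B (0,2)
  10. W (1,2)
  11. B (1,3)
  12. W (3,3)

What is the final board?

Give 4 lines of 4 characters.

Answer: ..BB
WB.B
.BBW
.WWW

Derivation:
Move 1: B@(2,2) -> caps B=0 W=0
Move 2: W@(1,0) -> caps B=0 W=0
Move 3: B@(2,1) -> caps B=0 W=0
Move 4: W@(2,3) -> caps B=0 W=0
Move 5: B@(1,1) -> caps B=0 W=0
Move 6: W@(3,2) -> caps B=0 W=0
Move 7: B@(0,3) -> caps B=0 W=0
Move 8: W@(3,1) -> caps B=0 W=0
Move 9: B@(0,2) -> caps B=0 W=0
Move 10: W@(1,2) -> caps B=0 W=0
Move 11: B@(1,3) -> caps B=1 W=0
Move 12: W@(3,3) -> caps B=1 W=0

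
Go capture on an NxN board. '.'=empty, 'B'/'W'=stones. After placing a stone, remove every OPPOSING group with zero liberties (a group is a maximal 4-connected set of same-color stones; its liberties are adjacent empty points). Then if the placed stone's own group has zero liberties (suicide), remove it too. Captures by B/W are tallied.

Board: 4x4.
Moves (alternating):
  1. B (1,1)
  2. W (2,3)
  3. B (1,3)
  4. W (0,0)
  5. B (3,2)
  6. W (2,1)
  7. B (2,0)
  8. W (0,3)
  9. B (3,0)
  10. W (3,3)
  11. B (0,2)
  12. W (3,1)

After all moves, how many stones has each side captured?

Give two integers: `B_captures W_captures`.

Move 1: B@(1,1) -> caps B=0 W=0
Move 2: W@(2,3) -> caps B=0 W=0
Move 3: B@(1,3) -> caps B=0 W=0
Move 4: W@(0,0) -> caps B=0 W=0
Move 5: B@(3,2) -> caps B=0 W=0
Move 6: W@(2,1) -> caps B=0 W=0
Move 7: B@(2,0) -> caps B=0 W=0
Move 8: W@(0,3) -> caps B=0 W=0
Move 9: B@(3,0) -> caps B=0 W=0
Move 10: W@(3,3) -> caps B=0 W=0
Move 11: B@(0,2) -> caps B=1 W=0
Move 12: W@(3,1) -> caps B=1 W=0

Answer: 1 0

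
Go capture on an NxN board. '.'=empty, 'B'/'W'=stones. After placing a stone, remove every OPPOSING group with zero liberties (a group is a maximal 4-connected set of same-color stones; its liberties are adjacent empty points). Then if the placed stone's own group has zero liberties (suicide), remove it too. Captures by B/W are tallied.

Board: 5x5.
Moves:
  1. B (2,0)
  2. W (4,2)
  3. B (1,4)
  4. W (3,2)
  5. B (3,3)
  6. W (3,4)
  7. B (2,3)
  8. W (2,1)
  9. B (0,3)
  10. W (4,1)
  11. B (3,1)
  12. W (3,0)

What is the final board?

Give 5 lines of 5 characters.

Answer: ...B.
....B
BW.B.
W.WBW
.WW..

Derivation:
Move 1: B@(2,0) -> caps B=0 W=0
Move 2: W@(4,2) -> caps B=0 W=0
Move 3: B@(1,4) -> caps B=0 W=0
Move 4: W@(3,2) -> caps B=0 W=0
Move 5: B@(3,3) -> caps B=0 W=0
Move 6: W@(3,4) -> caps B=0 W=0
Move 7: B@(2,3) -> caps B=0 W=0
Move 8: W@(2,1) -> caps B=0 W=0
Move 9: B@(0,3) -> caps B=0 W=0
Move 10: W@(4,1) -> caps B=0 W=0
Move 11: B@(3,1) -> caps B=0 W=0
Move 12: W@(3,0) -> caps B=0 W=1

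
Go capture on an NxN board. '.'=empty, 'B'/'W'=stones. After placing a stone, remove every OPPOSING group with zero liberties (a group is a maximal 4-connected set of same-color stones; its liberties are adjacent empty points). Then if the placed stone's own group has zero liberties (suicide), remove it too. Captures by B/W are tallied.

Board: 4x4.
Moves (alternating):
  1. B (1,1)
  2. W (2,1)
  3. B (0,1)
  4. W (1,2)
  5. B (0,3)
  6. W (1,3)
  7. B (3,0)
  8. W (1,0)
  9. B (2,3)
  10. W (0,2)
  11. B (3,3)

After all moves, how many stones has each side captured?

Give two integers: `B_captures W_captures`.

Answer: 0 1

Derivation:
Move 1: B@(1,1) -> caps B=0 W=0
Move 2: W@(2,1) -> caps B=0 W=0
Move 3: B@(0,1) -> caps B=0 W=0
Move 4: W@(1,2) -> caps B=0 W=0
Move 5: B@(0,3) -> caps B=0 W=0
Move 6: W@(1,3) -> caps B=0 W=0
Move 7: B@(3,0) -> caps B=0 W=0
Move 8: W@(1,0) -> caps B=0 W=0
Move 9: B@(2,3) -> caps B=0 W=0
Move 10: W@(0,2) -> caps B=0 W=1
Move 11: B@(3,3) -> caps B=0 W=1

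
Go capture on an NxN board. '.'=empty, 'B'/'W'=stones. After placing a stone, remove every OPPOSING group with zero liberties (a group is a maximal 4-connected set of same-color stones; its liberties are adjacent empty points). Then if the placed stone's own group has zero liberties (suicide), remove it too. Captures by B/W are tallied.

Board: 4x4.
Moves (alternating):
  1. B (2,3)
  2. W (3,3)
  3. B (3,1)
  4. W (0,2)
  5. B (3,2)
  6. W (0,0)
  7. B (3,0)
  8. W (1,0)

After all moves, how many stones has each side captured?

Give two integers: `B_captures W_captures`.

Move 1: B@(2,3) -> caps B=0 W=0
Move 2: W@(3,3) -> caps B=0 W=0
Move 3: B@(3,1) -> caps B=0 W=0
Move 4: W@(0,2) -> caps B=0 W=0
Move 5: B@(3,2) -> caps B=1 W=0
Move 6: W@(0,0) -> caps B=1 W=0
Move 7: B@(3,0) -> caps B=1 W=0
Move 8: W@(1,0) -> caps B=1 W=0

Answer: 1 0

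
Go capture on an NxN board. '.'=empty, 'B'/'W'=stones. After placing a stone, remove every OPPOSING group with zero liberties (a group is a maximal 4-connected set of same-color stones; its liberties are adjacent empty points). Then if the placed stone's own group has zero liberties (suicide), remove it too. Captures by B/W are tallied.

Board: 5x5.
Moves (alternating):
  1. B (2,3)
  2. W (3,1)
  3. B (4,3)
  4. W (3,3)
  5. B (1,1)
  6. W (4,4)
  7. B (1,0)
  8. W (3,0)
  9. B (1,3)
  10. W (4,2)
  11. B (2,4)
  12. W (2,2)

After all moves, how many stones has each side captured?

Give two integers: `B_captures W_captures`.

Move 1: B@(2,3) -> caps B=0 W=0
Move 2: W@(3,1) -> caps B=0 W=0
Move 3: B@(4,3) -> caps B=0 W=0
Move 4: W@(3,3) -> caps B=0 W=0
Move 5: B@(1,1) -> caps B=0 W=0
Move 6: W@(4,4) -> caps B=0 W=0
Move 7: B@(1,0) -> caps B=0 W=0
Move 8: W@(3,0) -> caps B=0 W=0
Move 9: B@(1,3) -> caps B=0 W=0
Move 10: W@(4,2) -> caps B=0 W=1
Move 11: B@(2,4) -> caps B=0 W=1
Move 12: W@(2,2) -> caps B=0 W=1

Answer: 0 1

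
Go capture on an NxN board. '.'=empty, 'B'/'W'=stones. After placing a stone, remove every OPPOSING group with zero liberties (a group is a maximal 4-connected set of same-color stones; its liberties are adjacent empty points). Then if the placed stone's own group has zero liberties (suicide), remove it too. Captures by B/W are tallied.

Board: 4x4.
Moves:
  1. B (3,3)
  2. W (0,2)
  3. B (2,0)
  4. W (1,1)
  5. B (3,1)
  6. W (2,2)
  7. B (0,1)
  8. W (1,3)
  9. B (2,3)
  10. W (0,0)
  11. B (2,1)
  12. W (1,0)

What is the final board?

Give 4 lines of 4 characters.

Answer: W.W.
WW.W
BBWB
.B.B

Derivation:
Move 1: B@(3,3) -> caps B=0 W=0
Move 2: W@(0,2) -> caps B=0 W=0
Move 3: B@(2,0) -> caps B=0 W=0
Move 4: W@(1,1) -> caps B=0 W=0
Move 5: B@(3,1) -> caps B=0 W=0
Move 6: W@(2,2) -> caps B=0 W=0
Move 7: B@(0,1) -> caps B=0 W=0
Move 8: W@(1,3) -> caps B=0 W=0
Move 9: B@(2,3) -> caps B=0 W=0
Move 10: W@(0,0) -> caps B=0 W=1
Move 11: B@(2,1) -> caps B=0 W=1
Move 12: W@(1,0) -> caps B=0 W=1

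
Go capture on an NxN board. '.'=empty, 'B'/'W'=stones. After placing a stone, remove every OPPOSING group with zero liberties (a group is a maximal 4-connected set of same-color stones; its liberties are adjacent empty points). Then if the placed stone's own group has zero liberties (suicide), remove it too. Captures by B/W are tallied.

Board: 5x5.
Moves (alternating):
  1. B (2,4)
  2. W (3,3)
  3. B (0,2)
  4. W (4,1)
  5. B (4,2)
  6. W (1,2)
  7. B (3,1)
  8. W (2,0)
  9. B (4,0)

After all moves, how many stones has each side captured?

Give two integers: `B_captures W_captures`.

Answer: 1 0

Derivation:
Move 1: B@(2,4) -> caps B=0 W=0
Move 2: W@(3,3) -> caps B=0 W=0
Move 3: B@(0,2) -> caps B=0 W=0
Move 4: W@(4,1) -> caps B=0 W=0
Move 5: B@(4,2) -> caps B=0 W=0
Move 6: W@(1,2) -> caps B=0 W=0
Move 7: B@(3,1) -> caps B=0 W=0
Move 8: W@(2,0) -> caps B=0 W=0
Move 9: B@(4,0) -> caps B=1 W=0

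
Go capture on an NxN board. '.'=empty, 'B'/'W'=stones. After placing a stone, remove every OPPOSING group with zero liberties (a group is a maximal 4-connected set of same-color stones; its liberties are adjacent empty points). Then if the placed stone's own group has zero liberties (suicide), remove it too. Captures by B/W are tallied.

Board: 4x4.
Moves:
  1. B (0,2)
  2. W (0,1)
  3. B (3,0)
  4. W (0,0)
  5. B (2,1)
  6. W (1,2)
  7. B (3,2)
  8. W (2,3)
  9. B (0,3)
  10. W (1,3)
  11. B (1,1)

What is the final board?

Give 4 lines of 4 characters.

Move 1: B@(0,2) -> caps B=0 W=0
Move 2: W@(0,1) -> caps B=0 W=0
Move 3: B@(3,0) -> caps B=0 W=0
Move 4: W@(0,0) -> caps B=0 W=0
Move 5: B@(2,1) -> caps B=0 W=0
Move 6: W@(1,2) -> caps B=0 W=0
Move 7: B@(3,2) -> caps B=0 W=0
Move 8: W@(2,3) -> caps B=0 W=0
Move 9: B@(0,3) -> caps B=0 W=0
Move 10: W@(1,3) -> caps B=0 W=2
Move 11: B@(1,1) -> caps B=0 W=2

Answer: WW..
.BWW
.B.W
B.B.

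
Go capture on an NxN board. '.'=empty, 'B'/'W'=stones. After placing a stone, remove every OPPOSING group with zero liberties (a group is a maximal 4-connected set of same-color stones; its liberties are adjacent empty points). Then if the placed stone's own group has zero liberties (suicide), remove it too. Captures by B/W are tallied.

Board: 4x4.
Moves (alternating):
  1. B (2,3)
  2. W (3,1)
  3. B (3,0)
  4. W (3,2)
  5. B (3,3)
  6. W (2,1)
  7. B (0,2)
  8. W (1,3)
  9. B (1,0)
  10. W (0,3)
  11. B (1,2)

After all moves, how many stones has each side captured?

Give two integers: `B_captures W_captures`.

Answer: 2 0

Derivation:
Move 1: B@(2,3) -> caps B=0 W=0
Move 2: W@(3,1) -> caps B=0 W=0
Move 3: B@(3,0) -> caps B=0 W=0
Move 4: W@(3,2) -> caps B=0 W=0
Move 5: B@(3,3) -> caps B=0 W=0
Move 6: W@(2,1) -> caps B=0 W=0
Move 7: B@(0,2) -> caps B=0 W=0
Move 8: W@(1,3) -> caps B=0 W=0
Move 9: B@(1,0) -> caps B=0 W=0
Move 10: W@(0,3) -> caps B=0 W=0
Move 11: B@(1,2) -> caps B=2 W=0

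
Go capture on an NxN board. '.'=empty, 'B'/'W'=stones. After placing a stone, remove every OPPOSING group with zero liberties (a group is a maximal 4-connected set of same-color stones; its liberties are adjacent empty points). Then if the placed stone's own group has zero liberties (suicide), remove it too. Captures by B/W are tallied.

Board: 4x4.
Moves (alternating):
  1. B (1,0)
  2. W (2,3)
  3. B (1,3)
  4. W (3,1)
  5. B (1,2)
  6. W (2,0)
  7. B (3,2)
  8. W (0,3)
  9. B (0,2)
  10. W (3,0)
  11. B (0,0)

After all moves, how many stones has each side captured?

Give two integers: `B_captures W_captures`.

Move 1: B@(1,0) -> caps B=0 W=0
Move 2: W@(2,3) -> caps B=0 W=0
Move 3: B@(1,3) -> caps B=0 W=0
Move 4: W@(3,1) -> caps B=0 W=0
Move 5: B@(1,2) -> caps B=0 W=0
Move 6: W@(2,0) -> caps B=0 W=0
Move 7: B@(3,2) -> caps B=0 W=0
Move 8: W@(0,3) -> caps B=0 W=0
Move 9: B@(0,2) -> caps B=1 W=0
Move 10: W@(3,0) -> caps B=1 W=0
Move 11: B@(0,0) -> caps B=1 W=0

Answer: 1 0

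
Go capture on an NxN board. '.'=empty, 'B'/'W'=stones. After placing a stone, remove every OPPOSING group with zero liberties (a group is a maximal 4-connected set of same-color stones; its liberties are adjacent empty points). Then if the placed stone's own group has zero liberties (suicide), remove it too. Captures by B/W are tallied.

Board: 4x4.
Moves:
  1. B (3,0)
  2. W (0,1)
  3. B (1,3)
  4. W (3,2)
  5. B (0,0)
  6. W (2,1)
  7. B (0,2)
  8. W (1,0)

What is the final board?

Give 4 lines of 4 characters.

Answer: .WB.
W..B
.W..
B.W.

Derivation:
Move 1: B@(3,0) -> caps B=0 W=0
Move 2: W@(0,1) -> caps B=0 W=0
Move 3: B@(1,3) -> caps B=0 W=0
Move 4: W@(3,2) -> caps B=0 W=0
Move 5: B@(0,0) -> caps B=0 W=0
Move 6: W@(2,1) -> caps B=0 W=0
Move 7: B@(0,2) -> caps B=0 W=0
Move 8: W@(1,0) -> caps B=0 W=1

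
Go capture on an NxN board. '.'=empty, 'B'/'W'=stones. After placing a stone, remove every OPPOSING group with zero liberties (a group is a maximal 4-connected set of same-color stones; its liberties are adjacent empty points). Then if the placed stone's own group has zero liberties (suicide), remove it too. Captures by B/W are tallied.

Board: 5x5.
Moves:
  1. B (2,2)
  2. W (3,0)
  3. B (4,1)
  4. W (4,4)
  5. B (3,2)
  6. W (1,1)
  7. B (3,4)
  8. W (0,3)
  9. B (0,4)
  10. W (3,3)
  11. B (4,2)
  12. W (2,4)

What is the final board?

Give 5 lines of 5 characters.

Move 1: B@(2,2) -> caps B=0 W=0
Move 2: W@(3,0) -> caps B=0 W=0
Move 3: B@(4,1) -> caps B=0 W=0
Move 4: W@(4,4) -> caps B=0 W=0
Move 5: B@(3,2) -> caps B=0 W=0
Move 6: W@(1,1) -> caps B=0 W=0
Move 7: B@(3,4) -> caps B=0 W=0
Move 8: W@(0,3) -> caps B=0 W=0
Move 9: B@(0,4) -> caps B=0 W=0
Move 10: W@(3,3) -> caps B=0 W=0
Move 11: B@(4,2) -> caps B=0 W=0
Move 12: W@(2,4) -> caps B=0 W=1

Answer: ...WB
.W...
..B.W
W.BW.
.BB.W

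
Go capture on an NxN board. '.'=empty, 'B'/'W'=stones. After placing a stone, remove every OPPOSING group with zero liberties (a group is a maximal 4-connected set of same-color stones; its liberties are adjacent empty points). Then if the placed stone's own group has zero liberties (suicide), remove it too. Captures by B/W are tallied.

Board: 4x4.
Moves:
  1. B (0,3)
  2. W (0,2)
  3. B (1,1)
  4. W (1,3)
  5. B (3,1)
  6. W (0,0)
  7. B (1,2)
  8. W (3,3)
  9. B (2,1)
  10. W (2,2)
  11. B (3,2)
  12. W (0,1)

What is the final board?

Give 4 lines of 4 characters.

Answer: WWW.
.BBW
.BW.
.BBW

Derivation:
Move 1: B@(0,3) -> caps B=0 W=0
Move 2: W@(0,2) -> caps B=0 W=0
Move 3: B@(1,1) -> caps B=0 W=0
Move 4: W@(1,3) -> caps B=0 W=1
Move 5: B@(3,1) -> caps B=0 W=1
Move 6: W@(0,0) -> caps B=0 W=1
Move 7: B@(1,2) -> caps B=0 W=1
Move 8: W@(3,3) -> caps B=0 W=1
Move 9: B@(2,1) -> caps B=0 W=1
Move 10: W@(2,2) -> caps B=0 W=1
Move 11: B@(3,2) -> caps B=0 W=1
Move 12: W@(0,1) -> caps B=0 W=1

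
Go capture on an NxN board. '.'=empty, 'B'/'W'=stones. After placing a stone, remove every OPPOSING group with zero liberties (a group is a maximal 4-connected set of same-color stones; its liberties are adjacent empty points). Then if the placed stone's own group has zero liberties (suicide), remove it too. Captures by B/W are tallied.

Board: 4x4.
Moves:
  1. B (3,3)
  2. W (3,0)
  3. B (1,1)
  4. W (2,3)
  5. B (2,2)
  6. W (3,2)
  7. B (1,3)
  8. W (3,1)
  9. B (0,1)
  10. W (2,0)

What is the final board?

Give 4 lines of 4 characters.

Answer: .B..
.B.B
W.BW
WWW.

Derivation:
Move 1: B@(3,3) -> caps B=0 W=0
Move 2: W@(3,0) -> caps B=0 W=0
Move 3: B@(1,1) -> caps B=0 W=0
Move 4: W@(2,3) -> caps B=0 W=0
Move 5: B@(2,2) -> caps B=0 W=0
Move 6: W@(3,2) -> caps B=0 W=1
Move 7: B@(1,3) -> caps B=0 W=1
Move 8: W@(3,1) -> caps B=0 W=1
Move 9: B@(0,1) -> caps B=0 W=1
Move 10: W@(2,0) -> caps B=0 W=1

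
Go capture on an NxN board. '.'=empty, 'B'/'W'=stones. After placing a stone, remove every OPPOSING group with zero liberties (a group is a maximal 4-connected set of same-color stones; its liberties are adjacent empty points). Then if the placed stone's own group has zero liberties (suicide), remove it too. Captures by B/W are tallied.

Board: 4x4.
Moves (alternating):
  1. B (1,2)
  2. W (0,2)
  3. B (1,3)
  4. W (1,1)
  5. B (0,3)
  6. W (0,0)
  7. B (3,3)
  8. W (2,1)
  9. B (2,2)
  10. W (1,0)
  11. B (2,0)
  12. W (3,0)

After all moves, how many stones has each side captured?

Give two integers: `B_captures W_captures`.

Move 1: B@(1,2) -> caps B=0 W=0
Move 2: W@(0,2) -> caps B=0 W=0
Move 3: B@(1,3) -> caps B=0 W=0
Move 4: W@(1,1) -> caps B=0 W=0
Move 5: B@(0,3) -> caps B=0 W=0
Move 6: W@(0,0) -> caps B=0 W=0
Move 7: B@(3,3) -> caps B=0 W=0
Move 8: W@(2,1) -> caps B=0 W=0
Move 9: B@(2,2) -> caps B=0 W=0
Move 10: W@(1,0) -> caps B=0 W=0
Move 11: B@(2,0) -> caps B=0 W=0
Move 12: W@(3,0) -> caps B=0 W=1

Answer: 0 1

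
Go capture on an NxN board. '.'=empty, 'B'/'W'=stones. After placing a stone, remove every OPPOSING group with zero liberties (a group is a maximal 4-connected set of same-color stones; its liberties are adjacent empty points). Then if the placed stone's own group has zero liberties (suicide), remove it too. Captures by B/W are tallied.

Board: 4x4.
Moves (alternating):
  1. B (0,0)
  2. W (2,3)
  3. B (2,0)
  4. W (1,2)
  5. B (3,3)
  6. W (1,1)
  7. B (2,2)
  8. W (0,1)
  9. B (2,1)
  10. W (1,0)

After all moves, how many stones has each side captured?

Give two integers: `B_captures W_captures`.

Move 1: B@(0,0) -> caps B=0 W=0
Move 2: W@(2,3) -> caps B=0 W=0
Move 3: B@(2,0) -> caps B=0 W=0
Move 4: W@(1,2) -> caps B=0 W=0
Move 5: B@(3,3) -> caps B=0 W=0
Move 6: W@(1,1) -> caps B=0 W=0
Move 7: B@(2,2) -> caps B=0 W=0
Move 8: W@(0,1) -> caps B=0 W=0
Move 9: B@(2,1) -> caps B=0 W=0
Move 10: W@(1,0) -> caps B=0 W=1

Answer: 0 1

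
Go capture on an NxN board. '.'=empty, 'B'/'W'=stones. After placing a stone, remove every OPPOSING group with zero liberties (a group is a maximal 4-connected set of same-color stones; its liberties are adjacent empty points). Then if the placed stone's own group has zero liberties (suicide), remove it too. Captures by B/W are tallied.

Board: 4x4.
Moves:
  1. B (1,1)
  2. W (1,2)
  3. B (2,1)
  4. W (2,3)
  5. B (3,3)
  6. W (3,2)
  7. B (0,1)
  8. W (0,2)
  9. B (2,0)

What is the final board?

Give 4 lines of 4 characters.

Move 1: B@(1,1) -> caps B=0 W=0
Move 2: W@(1,2) -> caps B=0 W=0
Move 3: B@(2,1) -> caps B=0 W=0
Move 4: W@(2,3) -> caps B=0 W=0
Move 5: B@(3,3) -> caps B=0 W=0
Move 6: W@(3,2) -> caps B=0 W=1
Move 7: B@(0,1) -> caps B=0 W=1
Move 8: W@(0,2) -> caps B=0 W=1
Move 9: B@(2,0) -> caps B=0 W=1

Answer: .BW.
.BW.
BB.W
..W.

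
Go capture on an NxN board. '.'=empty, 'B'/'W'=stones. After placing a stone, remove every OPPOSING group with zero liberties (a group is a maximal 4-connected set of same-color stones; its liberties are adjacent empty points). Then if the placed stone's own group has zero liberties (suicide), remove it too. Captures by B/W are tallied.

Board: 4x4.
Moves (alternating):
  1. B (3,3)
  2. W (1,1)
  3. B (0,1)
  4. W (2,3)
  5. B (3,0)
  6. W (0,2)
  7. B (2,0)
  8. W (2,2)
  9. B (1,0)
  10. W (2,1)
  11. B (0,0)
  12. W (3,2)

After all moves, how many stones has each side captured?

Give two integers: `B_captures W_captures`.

Move 1: B@(3,3) -> caps B=0 W=0
Move 2: W@(1,1) -> caps B=0 W=0
Move 3: B@(0,1) -> caps B=0 W=0
Move 4: W@(2,3) -> caps B=0 W=0
Move 5: B@(3,0) -> caps B=0 W=0
Move 6: W@(0,2) -> caps B=0 W=0
Move 7: B@(2,0) -> caps B=0 W=0
Move 8: W@(2,2) -> caps B=0 W=0
Move 9: B@(1,0) -> caps B=0 W=0
Move 10: W@(2,1) -> caps B=0 W=0
Move 11: B@(0,0) -> caps B=0 W=0
Move 12: W@(3,2) -> caps B=0 W=1

Answer: 0 1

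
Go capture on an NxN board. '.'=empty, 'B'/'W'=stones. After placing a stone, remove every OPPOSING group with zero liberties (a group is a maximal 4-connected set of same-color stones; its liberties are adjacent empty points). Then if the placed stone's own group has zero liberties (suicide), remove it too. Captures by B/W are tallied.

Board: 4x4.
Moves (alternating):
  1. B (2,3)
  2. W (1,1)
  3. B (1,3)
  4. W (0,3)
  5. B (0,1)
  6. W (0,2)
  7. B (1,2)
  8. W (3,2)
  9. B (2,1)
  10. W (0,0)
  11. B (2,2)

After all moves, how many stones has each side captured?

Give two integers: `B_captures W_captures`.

Move 1: B@(2,3) -> caps B=0 W=0
Move 2: W@(1,1) -> caps B=0 W=0
Move 3: B@(1,3) -> caps B=0 W=0
Move 4: W@(0,3) -> caps B=0 W=0
Move 5: B@(0,1) -> caps B=0 W=0
Move 6: W@(0,2) -> caps B=0 W=0
Move 7: B@(1,2) -> caps B=2 W=0
Move 8: W@(3,2) -> caps B=2 W=0
Move 9: B@(2,1) -> caps B=2 W=0
Move 10: W@(0,0) -> caps B=2 W=0
Move 11: B@(2,2) -> caps B=2 W=0

Answer: 2 0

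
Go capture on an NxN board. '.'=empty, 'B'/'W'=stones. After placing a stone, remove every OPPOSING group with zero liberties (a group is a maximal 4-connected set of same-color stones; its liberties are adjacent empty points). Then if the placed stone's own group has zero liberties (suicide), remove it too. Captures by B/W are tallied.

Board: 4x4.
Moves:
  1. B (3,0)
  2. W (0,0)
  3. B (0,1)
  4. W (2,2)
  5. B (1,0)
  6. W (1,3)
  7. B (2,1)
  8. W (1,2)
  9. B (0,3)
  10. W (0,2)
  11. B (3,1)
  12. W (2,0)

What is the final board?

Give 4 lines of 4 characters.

Move 1: B@(3,0) -> caps B=0 W=0
Move 2: W@(0,0) -> caps B=0 W=0
Move 3: B@(0,1) -> caps B=0 W=0
Move 4: W@(2,2) -> caps B=0 W=0
Move 5: B@(1,0) -> caps B=1 W=0
Move 6: W@(1,3) -> caps B=1 W=0
Move 7: B@(2,1) -> caps B=1 W=0
Move 8: W@(1,2) -> caps B=1 W=0
Move 9: B@(0,3) -> caps B=1 W=0
Move 10: W@(0,2) -> caps B=1 W=1
Move 11: B@(3,1) -> caps B=1 W=1
Move 12: W@(2,0) -> caps B=1 W=1

Answer: .BW.
B.WW
.BW.
BB..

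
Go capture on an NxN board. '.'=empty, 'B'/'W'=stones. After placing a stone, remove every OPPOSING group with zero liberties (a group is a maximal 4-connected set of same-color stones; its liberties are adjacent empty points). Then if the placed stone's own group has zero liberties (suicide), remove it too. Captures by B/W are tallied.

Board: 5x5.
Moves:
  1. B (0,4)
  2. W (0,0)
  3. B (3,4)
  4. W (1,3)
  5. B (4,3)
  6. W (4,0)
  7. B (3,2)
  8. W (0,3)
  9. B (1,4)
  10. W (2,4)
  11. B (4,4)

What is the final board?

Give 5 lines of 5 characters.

Answer: W..W.
...W.
....W
..B.B
W..BB

Derivation:
Move 1: B@(0,4) -> caps B=0 W=0
Move 2: W@(0,0) -> caps B=0 W=0
Move 3: B@(3,4) -> caps B=0 W=0
Move 4: W@(1,3) -> caps B=0 W=0
Move 5: B@(4,3) -> caps B=0 W=0
Move 6: W@(4,0) -> caps B=0 W=0
Move 7: B@(3,2) -> caps B=0 W=0
Move 8: W@(0,3) -> caps B=0 W=0
Move 9: B@(1,4) -> caps B=0 W=0
Move 10: W@(2,4) -> caps B=0 W=2
Move 11: B@(4,4) -> caps B=0 W=2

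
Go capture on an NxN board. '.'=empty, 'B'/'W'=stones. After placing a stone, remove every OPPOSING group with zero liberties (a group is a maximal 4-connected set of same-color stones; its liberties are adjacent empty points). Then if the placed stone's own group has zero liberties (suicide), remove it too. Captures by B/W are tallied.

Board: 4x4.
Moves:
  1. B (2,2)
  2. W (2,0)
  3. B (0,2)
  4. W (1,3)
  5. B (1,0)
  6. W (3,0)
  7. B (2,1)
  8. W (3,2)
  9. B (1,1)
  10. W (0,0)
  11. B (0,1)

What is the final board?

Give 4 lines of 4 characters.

Answer: .BB.
BB.W
WBB.
W.W.

Derivation:
Move 1: B@(2,2) -> caps B=0 W=0
Move 2: W@(2,0) -> caps B=0 W=0
Move 3: B@(0,2) -> caps B=0 W=0
Move 4: W@(1,3) -> caps B=0 W=0
Move 5: B@(1,0) -> caps B=0 W=0
Move 6: W@(3,0) -> caps B=0 W=0
Move 7: B@(2,1) -> caps B=0 W=0
Move 8: W@(3,2) -> caps B=0 W=0
Move 9: B@(1,1) -> caps B=0 W=0
Move 10: W@(0,0) -> caps B=0 W=0
Move 11: B@(0,1) -> caps B=1 W=0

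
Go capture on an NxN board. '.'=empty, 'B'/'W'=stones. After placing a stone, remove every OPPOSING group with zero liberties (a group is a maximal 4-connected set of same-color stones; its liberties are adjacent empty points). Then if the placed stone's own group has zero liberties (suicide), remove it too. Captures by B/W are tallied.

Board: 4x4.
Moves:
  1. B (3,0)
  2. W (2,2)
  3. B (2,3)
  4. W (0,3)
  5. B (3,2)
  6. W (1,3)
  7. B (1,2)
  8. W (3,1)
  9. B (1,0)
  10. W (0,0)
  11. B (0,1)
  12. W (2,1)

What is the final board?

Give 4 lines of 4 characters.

Move 1: B@(3,0) -> caps B=0 W=0
Move 2: W@(2,2) -> caps B=0 W=0
Move 3: B@(2,3) -> caps B=0 W=0
Move 4: W@(0,3) -> caps B=0 W=0
Move 5: B@(3,2) -> caps B=0 W=0
Move 6: W@(1,3) -> caps B=0 W=0
Move 7: B@(1,2) -> caps B=0 W=0
Move 8: W@(3,1) -> caps B=0 W=0
Move 9: B@(1,0) -> caps B=0 W=0
Move 10: W@(0,0) -> caps B=0 W=0
Move 11: B@(0,1) -> caps B=1 W=0
Move 12: W@(2,1) -> caps B=1 W=0

Answer: .B.W
B.BW
.WWB
BWB.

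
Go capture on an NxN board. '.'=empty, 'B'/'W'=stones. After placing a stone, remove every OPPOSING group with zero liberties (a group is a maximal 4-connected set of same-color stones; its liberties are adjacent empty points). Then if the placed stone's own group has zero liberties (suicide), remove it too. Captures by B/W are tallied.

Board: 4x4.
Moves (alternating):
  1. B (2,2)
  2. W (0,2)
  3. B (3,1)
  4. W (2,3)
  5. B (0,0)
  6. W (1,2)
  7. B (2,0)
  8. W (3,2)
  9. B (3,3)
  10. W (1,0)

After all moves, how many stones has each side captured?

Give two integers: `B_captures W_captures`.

Move 1: B@(2,2) -> caps B=0 W=0
Move 2: W@(0,2) -> caps B=0 W=0
Move 3: B@(3,1) -> caps B=0 W=0
Move 4: W@(2,3) -> caps B=0 W=0
Move 5: B@(0,0) -> caps B=0 W=0
Move 6: W@(1,2) -> caps B=0 W=0
Move 7: B@(2,0) -> caps B=0 W=0
Move 8: W@(3,2) -> caps B=0 W=0
Move 9: B@(3,3) -> caps B=1 W=0
Move 10: W@(1,0) -> caps B=1 W=0

Answer: 1 0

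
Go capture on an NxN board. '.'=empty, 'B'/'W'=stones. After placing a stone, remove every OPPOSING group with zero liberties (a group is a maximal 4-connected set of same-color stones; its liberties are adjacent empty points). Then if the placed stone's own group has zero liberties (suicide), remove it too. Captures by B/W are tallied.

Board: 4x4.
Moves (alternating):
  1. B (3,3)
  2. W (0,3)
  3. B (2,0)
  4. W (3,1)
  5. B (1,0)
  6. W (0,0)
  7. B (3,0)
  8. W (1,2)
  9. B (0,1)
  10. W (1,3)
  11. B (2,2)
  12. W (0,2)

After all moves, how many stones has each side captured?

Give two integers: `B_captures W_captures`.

Move 1: B@(3,3) -> caps B=0 W=0
Move 2: W@(0,3) -> caps B=0 W=0
Move 3: B@(2,0) -> caps B=0 W=0
Move 4: W@(3,1) -> caps B=0 W=0
Move 5: B@(1,0) -> caps B=0 W=0
Move 6: W@(0,0) -> caps B=0 W=0
Move 7: B@(3,0) -> caps B=0 W=0
Move 8: W@(1,2) -> caps B=0 W=0
Move 9: B@(0,1) -> caps B=1 W=0
Move 10: W@(1,3) -> caps B=1 W=0
Move 11: B@(2,2) -> caps B=1 W=0
Move 12: W@(0,2) -> caps B=1 W=0

Answer: 1 0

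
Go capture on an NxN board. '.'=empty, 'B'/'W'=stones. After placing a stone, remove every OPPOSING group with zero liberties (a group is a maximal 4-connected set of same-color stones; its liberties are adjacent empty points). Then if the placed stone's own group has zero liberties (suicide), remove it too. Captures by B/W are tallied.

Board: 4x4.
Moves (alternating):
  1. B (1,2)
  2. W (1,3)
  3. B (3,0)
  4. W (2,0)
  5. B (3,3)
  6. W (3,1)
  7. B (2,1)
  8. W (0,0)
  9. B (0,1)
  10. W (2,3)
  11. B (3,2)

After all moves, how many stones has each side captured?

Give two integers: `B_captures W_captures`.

Move 1: B@(1,2) -> caps B=0 W=0
Move 2: W@(1,3) -> caps B=0 W=0
Move 3: B@(3,0) -> caps B=0 W=0
Move 4: W@(2,0) -> caps B=0 W=0
Move 5: B@(3,3) -> caps B=0 W=0
Move 6: W@(3,1) -> caps B=0 W=1
Move 7: B@(2,1) -> caps B=0 W=1
Move 8: W@(0,0) -> caps B=0 W=1
Move 9: B@(0,1) -> caps B=0 W=1
Move 10: W@(2,3) -> caps B=0 W=1
Move 11: B@(3,2) -> caps B=0 W=1

Answer: 0 1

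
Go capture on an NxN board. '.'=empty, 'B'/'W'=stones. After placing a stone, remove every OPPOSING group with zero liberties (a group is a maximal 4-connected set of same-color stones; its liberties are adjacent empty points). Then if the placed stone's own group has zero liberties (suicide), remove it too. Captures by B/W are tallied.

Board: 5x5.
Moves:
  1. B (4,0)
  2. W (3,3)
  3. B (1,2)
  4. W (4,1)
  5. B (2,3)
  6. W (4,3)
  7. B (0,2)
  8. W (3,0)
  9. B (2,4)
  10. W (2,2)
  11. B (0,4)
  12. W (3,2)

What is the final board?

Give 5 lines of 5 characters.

Answer: ..B.B
..B..
..WBB
W.WW.
.W.W.

Derivation:
Move 1: B@(4,0) -> caps B=0 W=0
Move 2: W@(3,3) -> caps B=0 W=0
Move 3: B@(1,2) -> caps B=0 W=0
Move 4: W@(4,1) -> caps B=0 W=0
Move 5: B@(2,3) -> caps B=0 W=0
Move 6: W@(4,3) -> caps B=0 W=0
Move 7: B@(0,2) -> caps B=0 W=0
Move 8: W@(3,0) -> caps B=0 W=1
Move 9: B@(2,4) -> caps B=0 W=1
Move 10: W@(2,2) -> caps B=0 W=1
Move 11: B@(0,4) -> caps B=0 W=1
Move 12: W@(3,2) -> caps B=0 W=1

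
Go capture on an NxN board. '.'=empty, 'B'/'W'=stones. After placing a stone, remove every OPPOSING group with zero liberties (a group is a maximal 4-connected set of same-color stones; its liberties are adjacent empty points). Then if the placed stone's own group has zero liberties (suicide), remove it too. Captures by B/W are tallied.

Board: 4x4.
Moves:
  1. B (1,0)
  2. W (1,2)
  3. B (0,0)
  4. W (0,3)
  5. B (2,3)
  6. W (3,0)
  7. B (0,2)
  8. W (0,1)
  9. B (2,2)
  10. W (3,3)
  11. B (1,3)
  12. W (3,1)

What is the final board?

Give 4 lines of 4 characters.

Answer: BW.W
B.WB
..BB
WW.W

Derivation:
Move 1: B@(1,0) -> caps B=0 W=0
Move 2: W@(1,2) -> caps B=0 W=0
Move 3: B@(0,0) -> caps B=0 W=0
Move 4: W@(0,3) -> caps B=0 W=0
Move 5: B@(2,3) -> caps B=0 W=0
Move 6: W@(3,0) -> caps B=0 W=0
Move 7: B@(0,2) -> caps B=0 W=0
Move 8: W@(0,1) -> caps B=0 W=1
Move 9: B@(2,2) -> caps B=0 W=1
Move 10: W@(3,3) -> caps B=0 W=1
Move 11: B@(1,3) -> caps B=0 W=1
Move 12: W@(3,1) -> caps B=0 W=1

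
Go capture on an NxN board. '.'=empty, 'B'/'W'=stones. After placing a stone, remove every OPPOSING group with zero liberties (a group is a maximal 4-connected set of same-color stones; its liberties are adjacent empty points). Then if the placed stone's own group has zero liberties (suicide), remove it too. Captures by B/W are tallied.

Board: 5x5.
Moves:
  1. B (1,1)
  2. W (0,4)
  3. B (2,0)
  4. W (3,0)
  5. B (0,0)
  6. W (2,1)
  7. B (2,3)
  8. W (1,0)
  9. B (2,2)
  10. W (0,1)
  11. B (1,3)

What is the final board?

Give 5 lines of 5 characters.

Answer: .W..W
WB.B.
.WBB.
W....
.....

Derivation:
Move 1: B@(1,1) -> caps B=0 W=0
Move 2: W@(0,4) -> caps B=0 W=0
Move 3: B@(2,0) -> caps B=0 W=0
Move 4: W@(3,0) -> caps B=0 W=0
Move 5: B@(0,0) -> caps B=0 W=0
Move 6: W@(2,1) -> caps B=0 W=0
Move 7: B@(2,3) -> caps B=0 W=0
Move 8: W@(1,0) -> caps B=0 W=1
Move 9: B@(2,2) -> caps B=0 W=1
Move 10: W@(0,1) -> caps B=0 W=2
Move 11: B@(1,3) -> caps B=0 W=2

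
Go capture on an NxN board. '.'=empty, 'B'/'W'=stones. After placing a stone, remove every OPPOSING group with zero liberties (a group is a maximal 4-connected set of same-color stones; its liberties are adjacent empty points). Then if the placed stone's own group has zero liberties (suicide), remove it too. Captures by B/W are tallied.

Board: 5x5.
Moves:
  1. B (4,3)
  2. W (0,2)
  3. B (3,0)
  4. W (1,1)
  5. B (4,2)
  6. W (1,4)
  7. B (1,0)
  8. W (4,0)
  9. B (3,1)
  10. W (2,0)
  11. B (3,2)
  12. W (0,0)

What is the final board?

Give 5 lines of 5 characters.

Move 1: B@(4,3) -> caps B=0 W=0
Move 2: W@(0,2) -> caps B=0 W=0
Move 3: B@(3,0) -> caps B=0 W=0
Move 4: W@(1,1) -> caps B=0 W=0
Move 5: B@(4,2) -> caps B=0 W=0
Move 6: W@(1,4) -> caps B=0 W=0
Move 7: B@(1,0) -> caps B=0 W=0
Move 8: W@(4,0) -> caps B=0 W=0
Move 9: B@(3,1) -> caps B=0 W=0
Move 10: W@(2,0) -> caps B=0 W=0
Move 11: B@(3,2) -> caps B=0 W=0
Move 12: W@(0,0) -> caps B=0 W=1

Answer: W.W..
.W..W
W....
BBB..
W.BB.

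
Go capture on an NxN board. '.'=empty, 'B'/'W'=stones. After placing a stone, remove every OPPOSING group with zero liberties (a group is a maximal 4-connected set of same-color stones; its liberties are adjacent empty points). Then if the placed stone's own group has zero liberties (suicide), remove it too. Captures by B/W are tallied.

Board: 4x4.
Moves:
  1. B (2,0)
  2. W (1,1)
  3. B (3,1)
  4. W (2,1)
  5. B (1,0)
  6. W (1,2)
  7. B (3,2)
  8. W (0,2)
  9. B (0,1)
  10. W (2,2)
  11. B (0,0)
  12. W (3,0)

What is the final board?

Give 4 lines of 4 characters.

Move 1: B@(2,0) -> caps B=0 W=0
Move 2: W@(1,1) -> caps B=0 W=0
Move 3: B@(3,1) -> caps B=0 W=0
Move 4: W@(2,1) -> caps B=0 W=0
Move 5: B@(1,0) -> caps B=0 W=0
Move 6: W@(1,2) -> caps B=0 W=0
Move 7: B@(3,2) -> caps B=0 W=0
Move 8: W@(0,2) -> caps B=0 W=0
Move 9: B@(0,1) -> caps B=0 W=0
Move 10: W@(2,2) -> caps B=0 W=0
Move 11: B@(0,0) -> caps B=0 W=0
Move 12: W@(3,0) -> caps B=0 W=4

Answer: ..W.
.WW.
.WW.
WBB.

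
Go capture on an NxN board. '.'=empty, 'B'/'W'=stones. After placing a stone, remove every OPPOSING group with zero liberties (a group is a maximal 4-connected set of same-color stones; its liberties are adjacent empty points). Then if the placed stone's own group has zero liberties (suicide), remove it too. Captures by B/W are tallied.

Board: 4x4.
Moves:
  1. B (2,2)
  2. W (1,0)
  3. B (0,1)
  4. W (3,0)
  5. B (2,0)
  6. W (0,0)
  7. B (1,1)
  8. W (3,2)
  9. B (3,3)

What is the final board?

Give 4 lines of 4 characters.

Answer: .B..
.B..
B.B.
W.WB

Derivation:
Move 1: B@(2,2) -> caps B=0 W=0
Move 2: W@(1,0) -> caps B=0 W=0
Move 3: B@(0,1) -> caps B=0 W=0
Move 4: W@(3,0) -> caps B=0 W=0
Move 5: B@(2,0) -> caps B=0 W=0
Move 6: W@(0,0) -> caps B=0 W=0
Move 7: B@(1,1) -> caps B=2 W=0
Move 8: W@(3,2) -> caps B=2 W=0
Move 9: B@(3,3) -> caps B=2 W=0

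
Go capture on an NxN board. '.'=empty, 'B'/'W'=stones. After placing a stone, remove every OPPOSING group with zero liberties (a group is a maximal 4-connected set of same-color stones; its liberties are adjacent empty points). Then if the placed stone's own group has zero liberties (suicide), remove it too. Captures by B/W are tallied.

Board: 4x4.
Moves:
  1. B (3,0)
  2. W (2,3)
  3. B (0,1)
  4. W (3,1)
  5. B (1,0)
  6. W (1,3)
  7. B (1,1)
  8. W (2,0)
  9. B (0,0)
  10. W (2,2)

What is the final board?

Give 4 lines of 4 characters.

Move 1: B@(3,0) -> caps B=0 W=0
Move 2: W@(2,3) -> caps B=0 W=0
Move 3: B@(0,1) -> caps B=0 W=0
Move 4: W@(3,1) -> caps B=0 W=0
Move 5: B@(1,0) -> caps B=0 W=0
Move 6: W@(1,3) -> caps B=0 W=0
Move 7: B@(1,1) -> caps B=0 W=0
Move 8: W@(2,0) -> caps B=0 W=1
Move 9: B@(0,0) -> caps B=0 W=1
Move 10: W@(2,2) -> caps B=0 W=1

Answer: BB..
BB.W
W.WW
.W..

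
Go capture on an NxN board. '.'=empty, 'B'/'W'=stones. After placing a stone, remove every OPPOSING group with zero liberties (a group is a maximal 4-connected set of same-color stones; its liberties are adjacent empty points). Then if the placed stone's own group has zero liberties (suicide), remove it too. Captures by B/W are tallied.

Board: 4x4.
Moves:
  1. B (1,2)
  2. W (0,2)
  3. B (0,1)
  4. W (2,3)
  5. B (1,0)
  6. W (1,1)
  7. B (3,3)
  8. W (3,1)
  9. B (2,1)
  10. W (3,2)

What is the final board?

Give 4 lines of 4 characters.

Answer: .BW.
B.B.
.B.W
.WW.

Derivation:
Move 1: B@(1,2) -> caps B=0 W=0
Move 2: W@(0,2) -> caps B=0 W=0
Move 3: B@(0,1) -> caps B=0 W=0
Move 4: W@(2,3) -> caps B=0 W=0
Move 5: B@(1,0) -> caps B=0 W=0
Move 6: W@(1,1) -> caps B=0 W=0
Move 7: B@(3,3) -> caps B=0 W=0
Move 8: W@(3,1) -> caps B=0 W=0
Move 9: B@(2,1) -> caps B=1 W=0
Move 10: W@(3,2) -> caps B=1 W=1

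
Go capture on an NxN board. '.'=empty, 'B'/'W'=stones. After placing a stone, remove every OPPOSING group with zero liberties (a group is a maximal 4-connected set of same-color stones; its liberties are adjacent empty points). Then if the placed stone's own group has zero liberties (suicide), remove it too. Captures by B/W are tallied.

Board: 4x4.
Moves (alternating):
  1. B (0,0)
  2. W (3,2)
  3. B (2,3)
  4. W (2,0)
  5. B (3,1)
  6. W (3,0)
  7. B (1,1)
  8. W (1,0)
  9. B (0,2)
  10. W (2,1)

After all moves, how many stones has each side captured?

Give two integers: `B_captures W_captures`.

Move 1: B@(0,0) -> caps B=0 W=0
Move 2: W@(3,2) -> caps B=0 W=0
Move 3: B@(2,3) -> caps B=0 W=0
Move 4: W@(2,0) -> caps B=0 W=0
Move 5: B@(3,1) -> caps B=0 W=0
Move 6: W@(3,0) -> caps B=0 W=0
Move 7: B@(1,1) -> caps B=0 W=0
Move 8: W@(1,0) -> caps B=0 W=0
Move 9: B@(0,2) -> caps B=0 W=0
Move 10: W@(2,1) -> caps B=0 W=1

Answer: 0 1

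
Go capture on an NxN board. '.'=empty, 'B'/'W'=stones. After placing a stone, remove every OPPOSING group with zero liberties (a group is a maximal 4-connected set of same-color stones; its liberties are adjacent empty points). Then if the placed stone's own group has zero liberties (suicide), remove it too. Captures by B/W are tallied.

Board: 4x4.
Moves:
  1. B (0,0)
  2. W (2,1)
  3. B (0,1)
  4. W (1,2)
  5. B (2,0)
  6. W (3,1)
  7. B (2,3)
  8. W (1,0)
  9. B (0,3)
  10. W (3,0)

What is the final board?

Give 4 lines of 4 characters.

Move 1: B@(0,0) -> caps B=0 W=0
Move 2: W@(2,1) -> caps B=0 W=0
Move 3: B@(0,1) -> caps B=0 W=0
Move 4: W@(1,2) -> caps B=0 W=0
Move 5: B@(2,0) -> caps B=0 W=0
Move 6: W@(3,1) -> caps B=0 W=0
Move 7: B@(2,3) -> caps B=0 W=0
Move 8: W@(1,0) -> caps B=0 W=0
Move 9: B@(0,3) -> caps B=0 W=0
Move 10: W@(3,0) -> caps B=0 W=1

Answer: BB.B
W.W.
.W.B
WW..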